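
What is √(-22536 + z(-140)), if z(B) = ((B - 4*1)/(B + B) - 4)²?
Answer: 2*I*√6897929/35 ≈ 150.08*I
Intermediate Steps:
z(B) = (-4 + (-4 + B)/(2*B))² (z(B) = ((B - 4)/((2*B)) - 4)² = ((-4 + B)*(1/(2*B)) - 4)² = ((-4 + B)/(2*B) - 4)² = (-4 + (-4 + B)/(2*B))²)
√(-22536 + z(-140)) = √(-22536 + (¼)*(4 + 7*(-140))²/(-140)²) = √(-22536 + (¼)*(1/19600)*(4 - 980)²) = √(-22536 + (¼)*(1/19600)*(-976)²) = √(-22536 + (¼)*(1/19600)*952576) = √(-22536 + 14884/1225) = √(-27591716/1225) = 2*I*√6897929/35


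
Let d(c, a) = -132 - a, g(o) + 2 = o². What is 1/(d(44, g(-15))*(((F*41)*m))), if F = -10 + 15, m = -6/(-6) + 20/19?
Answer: -19/2838225 ≈ -6.6943e-6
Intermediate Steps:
g(o) = -2 + o²
m = 39/19 (m = -6*(-⅙) + 20*(1/19) = 1 + 20/19 = 39/19 ≈ 2.0526)
F = 5
1/(d(44, g(-15))*(((F*41)*m))) = 1/((-132 - (-2 + (-15)²))*(((5*41)*(39/19)))) = 1/((-132 - (-2 + 225))*((205*(39/19)))) = 1/((-132 - 1*223)*(7995/19)) = (19/7995)/(-132 - 223) = (19/7995)/(-355) = -1/355*19/7995 = -19/2838225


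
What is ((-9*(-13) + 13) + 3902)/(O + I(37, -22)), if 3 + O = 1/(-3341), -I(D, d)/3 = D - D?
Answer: -240552/179 ≈ -1343.9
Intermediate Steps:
I(D, d) = 0 (I(D, d) = -3*(D - D) = -3*0 = 0)
O = -10024/3341 (O = -3 + 1/(-3341) = -3 - 1/3341 = -10024/3341 ≈ -3.0003)
((-9*(-13) + 13) + 3902)/(O + I(37, -22)) = ((-9*(-13) + 13) + 3902)/(-10024/3341 + 0) = ((117 + 13) + 3902)/(-10024/3341) = (130 + 3902)*(-3341/10024) = 4032*(-3341/10024) = -240552/179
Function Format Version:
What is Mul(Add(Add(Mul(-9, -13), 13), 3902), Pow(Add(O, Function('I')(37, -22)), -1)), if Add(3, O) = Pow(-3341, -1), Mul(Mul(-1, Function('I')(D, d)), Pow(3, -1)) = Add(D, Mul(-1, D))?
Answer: Rational(-240552, 179) ≈ -1343.9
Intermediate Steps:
Function('I')(D, d) = 0 (Function('I')(D, d) = Mul(-3, Add(D, Mul(-1, D))) = Mul(-3, 0) = 0)
O = Rational(-10024, 3341) (O = Add(-3, Pow(-3341, -1)) = Add(-3, Rational(-1, 3341)) = Rational(-10024, 3341) ≈ -3.0003)
Mul(Add(Add(Mul(-9, -13), 13), 3902), Pow(Add(O, Function('I')(37, -22)), -1)) = Mul(Add(Add(Mul(-9, -13), 13), 3902), Pow(Add(Rational(-10024, 3341), 0), -1)) = Mul(Add(Add(117, 13), 3902), Pow(Rational(-10024, 3341), -1)) = Mul(Add(130, 3902), Rational(-3341, 10024)) = Mul(4032, Rational(-3341, 10024)) = Rational(-240552, 179)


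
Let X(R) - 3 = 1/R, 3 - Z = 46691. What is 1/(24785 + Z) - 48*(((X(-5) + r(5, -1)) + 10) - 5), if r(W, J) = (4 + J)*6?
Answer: -135623381/109515 ≈ -1238.4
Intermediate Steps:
Z = -46688 (Z = 3 - 1*46691 = 3 - 46691 = -46688)
X(R) = 3 + 1/R
r(W, J) = 24 + 6*J
1/(24785 + Z) - 48*(((X(-5) + r(5, -1)) + 10) - 5) = 1/(24785 - 46688) - 48*((((3 + 1/(-5)) + (24 + 6*(-1))) + 10) - 5) = 1/(-21903) - 48*((((3 - ⅕) + (24 - 6)) + 10) - 5) = -1/21903 - 48*(((14/5 + 18) + 10) - 5) = -1/21903 - 48*((104/5 + 10) - 5) = -1/21903 - 48*(154/5 - 5) = -1/21903 - 48*129/5 = -1/21903 - 6192/5 = -135623381/109515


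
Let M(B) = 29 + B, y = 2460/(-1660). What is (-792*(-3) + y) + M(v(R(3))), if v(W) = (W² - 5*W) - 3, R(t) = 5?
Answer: 199243/83 ≈ 2400.5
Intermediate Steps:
v(W) = -3 + W² - 5*W
y = -123/83 (y = 2460*(-1/1660) = -123/83 ≈ -1.4819)
(-792*(-3) + y) + M(v(R(3))) = (-792*(-3) - 123/83) + (29 + (-3 + 5² - 5*5)) = (2376 - 123/83) + (29 + (-3 + 25 - 25)) = 197085/83 + (29 - 3) = 197085/83 + 26 = 199243/83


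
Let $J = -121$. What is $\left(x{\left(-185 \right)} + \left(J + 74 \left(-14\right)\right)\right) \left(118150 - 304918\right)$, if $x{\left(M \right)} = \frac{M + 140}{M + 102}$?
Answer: $\frac{17927113248}{83} \approx 2.1599 \cdot 10^{8}$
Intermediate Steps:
$x{\left(M \right)} = \frac{140 + M}{102 + M}$
$\left(x{\left(-185 \right)} + \left(J + 74 \left(-14\right)\right)\right) \left(118150 - 304918\right) = \left(\frac{140 - 185}{102 - 185} + \left(-121 + 74 \left(-14\right)\right)\right) \left(118150 - 304918\right) = \left(\frac{1}{-83} \left(-45\right) - 1157\right) \left(-186768\right) = \left(\left(- \frac{1}{83}\right) \left(-45\right) - 1157\right) \left(-186768\right) = \left(\frac{45}{83} - 1157\right) \left(-186768\right) = \left(- \frac{95986}{83}\right) \left(-186768\right) = \frac{17927113248}{83}$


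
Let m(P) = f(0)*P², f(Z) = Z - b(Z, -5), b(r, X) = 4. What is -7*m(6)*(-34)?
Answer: -34272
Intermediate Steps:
f(Z) = -4 + Z (f(Z) = Z - 1*4 = Z - 4 = -4 + Z)
m(P) = -4*P² (m(P) = (-4 + 0)*P² = -4*P²)
-7*m(6)*(-34) = -(-28)*6²*(-34) = -(-28)*36*(-34) = -7*(-144)*(-34) = 1008*(-34) = -34272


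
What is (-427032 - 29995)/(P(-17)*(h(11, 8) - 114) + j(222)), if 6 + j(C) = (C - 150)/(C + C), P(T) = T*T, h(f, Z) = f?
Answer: 16909999/1101595 ≈ 15.350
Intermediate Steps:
P(T) = T²
j(C) = -6 + (-150 + C)/(2*C) (j(C) = -6 + (C - 150)/(C + C) = -6 + (-150 + C)/((2*C)) = -6 + (-150 + C)*(1/(2*C)) = -6 + (-150 + C)/(2*C))
(-427032 - 29995)/(P(-17)*(h(11, 8) - 114) + j(222)) = (-427032 - 29995)/((-17)²*(11 - 114) + (-11/2 - 75/222)) = -457027/(289*(-103) + (-11/2 - 75*1/222)) = -457027/(-29767 + (-11/2 - 25/74)) = -457027/(-29767 - 216/37) = -457027/(-1101595/37) = -457027*(-37/1101595) = 16909999/1101595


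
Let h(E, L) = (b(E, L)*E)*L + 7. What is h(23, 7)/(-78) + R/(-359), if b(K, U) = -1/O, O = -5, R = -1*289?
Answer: 21173/70005 ≈ 0.30245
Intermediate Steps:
R = -289
b(K, U) = ⅕ (b(K, U) = -1/(-5) = -1*(-⅕) = ⅕)
h(E, L) = 7 + E*L/5 (h(E, L) = (E/5)*L + 7 = E*L/5 + 7 = 7 + E*L/5)
h(23, 7)/(-78) + R/(-359) = (7 + (⅕)*23*7)/(-78) - 289/(-359) = (7 + 161/5)*(-1/78) - 289*(-1/359) = (196/5)*(-1/78) + 289/359 = -98/195 + 289/359 = 21173/70005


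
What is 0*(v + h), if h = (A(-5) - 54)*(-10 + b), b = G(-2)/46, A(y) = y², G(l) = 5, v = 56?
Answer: 0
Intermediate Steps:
b = 5/46 ≈ 0.10870
h = 13195/46 (h = ((-5)² - 54)*(-10 + 5/46) = (25 - 54)*(-455/46) = -29*(-455/46) = 13195/46 ≈ 286.85)
0*(v + h) = 0*(56 + 13195/46) = 0*(15771/46) = 0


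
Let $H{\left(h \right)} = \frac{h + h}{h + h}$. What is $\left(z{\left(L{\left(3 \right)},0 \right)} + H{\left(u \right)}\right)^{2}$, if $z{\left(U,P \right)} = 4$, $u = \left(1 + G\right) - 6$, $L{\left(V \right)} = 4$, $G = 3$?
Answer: $25$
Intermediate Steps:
$u = -2$ ($u = \left(1 + 3\right) - 6 = 4 - 6 = -2$)
$H{\left(h \right)} = 1$ ($H{\left(h \right)} = \frac{2 h}{2 h} = 2 h \frac{1}{2 h} = 1$)
$\left(z{\left(L{\left(3 \right)},0 \right)} + H{\left(u \right)}\right)^{2} = \left(4 + 1\right)^{2} = 5^{2} = 25$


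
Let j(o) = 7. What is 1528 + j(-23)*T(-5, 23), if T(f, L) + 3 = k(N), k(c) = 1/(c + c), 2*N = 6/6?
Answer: 1514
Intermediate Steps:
N = 1/2 (N = (6/6)/2 = (6*(1/6))/2 = (1/2)*1 = 1/2 ≈ 0.50000)
k(c) = 1/(2*c)
T(f, L) = -2 (T(f, L) = -3 + 1/(2*(1/2)) = -3 + (1/2)*2 = -3 + 1 = -2)
1528 + j(-23)*T(-5, 23) = 1528 + 7*(-2) = 1528 - 14 = 1514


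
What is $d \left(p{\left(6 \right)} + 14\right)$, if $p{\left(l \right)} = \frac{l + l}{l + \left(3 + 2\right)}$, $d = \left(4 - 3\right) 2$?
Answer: $\frac{332}{11} \approx 30.182$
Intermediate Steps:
$d = 2$ ($d = 1 \cdot 2 = 2$)
$p{\left(l \right)} = \frac{2 l}{5 + l}$ ($p{\left(l \right)} = \frac{2 l}{l + 5} = \frac{2 l}{5 + l}$)
$d \left(p{\left(6 \right)} + 14\right) = 2 \left(2 \cdot 6 \frac{1}{5 + 6} + 14\right) = 2 \left(2 \cdot 6 \cdot \frac{1}{11} + 14\right) = 2 \left(\frac{12}{11} + 14\right) = 2 \cdot \frac{166}{11} = \frac{332}{11}$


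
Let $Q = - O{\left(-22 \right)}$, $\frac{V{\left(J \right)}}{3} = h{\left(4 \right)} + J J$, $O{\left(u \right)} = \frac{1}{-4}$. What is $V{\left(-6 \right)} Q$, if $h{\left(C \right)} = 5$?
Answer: $\frac{123}{4} \approx 30.75$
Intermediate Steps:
$O{\left(u \right)} = - \frac{1}{4}$
$V{\left(J \right)} = 15 + 3 J^{2}$ ($V{\left(J \right)} = 3 \left(5 + J J\right) = 3 \left(5 + J^{2}\right) = 15 + 3 J^{2}$)
$Q = \frac{1}{4}$ ($Q = \left(-1\right) \left(- \frac{1}{4}\right) = \frac{1}{4} \approx 0.25$)
$V{\left(-6 \right)} Q = \left(15 + 3 \left(-6\right)^{2}\right) \frac{1}{4} = \left(15 + 3 \cdot 36\right) \frac{1}{4} = \left(15 + 108\right) \frac{1}{4} = 123 \cdot \frac{1}{4} = \frac{123}{4}$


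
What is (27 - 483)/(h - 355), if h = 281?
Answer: 228/37 ≈ 6.1622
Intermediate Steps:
(27 - 483)/(h - 355) = (27 - 483)/(281 - 355) = -456/(-74) = -456*(-1/74) = 228/37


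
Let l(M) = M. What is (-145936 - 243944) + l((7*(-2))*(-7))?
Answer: -389782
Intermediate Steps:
(-145936 - 243944) + l((7*(-2))*(-7)) = (-145936 - 243944) + (7*(-2))*(-7) = -389880 - 14*(-7) = -389880 + 98 = -389782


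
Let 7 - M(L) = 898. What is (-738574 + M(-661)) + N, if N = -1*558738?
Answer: -1298203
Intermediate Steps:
M(L) = -891 (M(L) = 7 - 1*898 = 7 - 898 = -891)
N = -558738
(-738574 + M(-661)) + N = (-738574 - 891) - 558738 = -739465 - 558738 = -1298203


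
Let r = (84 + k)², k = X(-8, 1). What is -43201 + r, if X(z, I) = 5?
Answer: -35280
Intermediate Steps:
k = 5
r = 7921 (r = (84 + 5)² = 89² = 7921)
-43201 + r = -43201 + 7921 = -35280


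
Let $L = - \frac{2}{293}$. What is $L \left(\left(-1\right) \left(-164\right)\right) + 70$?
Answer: $\frac{20182}{293} \approx 68.88$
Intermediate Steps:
$L = - \frac{2}{293}$ ($L = \left(-2\right) \frac{1}{293} = - \frac{2}{293} \approx -0.0068259$)
$L \left(\left(-1\right) \left(-164\right)\right) + 70 = - \frac{2 \left(\left(-1\right) \left(-164\right)\right)}{293} + 70 = \left(- \frac{2}{293}\right) 164 + 70 = - \frac{328}{293} + 70 = \frac{20182}{293}$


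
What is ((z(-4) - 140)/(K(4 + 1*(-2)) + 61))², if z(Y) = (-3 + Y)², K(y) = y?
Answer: 169/81 ≈ 2.0864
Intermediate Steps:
((z(-4) - 140)/(K(4 + 1*(-2)) + 61))² = (((-3 - 4)² - 140)/((4 + 1*(-2)) + 61))² = (((-7)² - 140)/((4 - 2) + 61))² = ((49 - 140)/(2 + 61))² = (-91/63)² = (-91*1/63)² = (-13/9)² = 169/81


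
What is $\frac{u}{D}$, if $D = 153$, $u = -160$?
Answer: $- \frac{160}{153} \approx -1.0458$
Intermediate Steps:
$\frac{u}{D} = - \frac{160}{153}$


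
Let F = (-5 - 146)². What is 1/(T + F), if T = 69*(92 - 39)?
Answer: 1/26458 ≈ 3.7796e-5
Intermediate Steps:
T = 3657 (T = 69*53 = 3657)
F = 22801 (F = (-151)² = 22801)
1/(T + F) = 1/(3657 + 22801) = 1/26458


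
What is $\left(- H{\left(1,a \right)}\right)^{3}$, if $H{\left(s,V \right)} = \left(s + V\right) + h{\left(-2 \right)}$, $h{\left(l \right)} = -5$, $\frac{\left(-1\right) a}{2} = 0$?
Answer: $64$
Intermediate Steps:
$a = 0$ ($a = \left(-2\right) 0 = 0$)
$H{\left(s,V \right)} = -5 + V + s$ ($H{\left(s,V \right)} = \left(s + V\right) - 5 = \left(V + s\right) - 5 = -5 + V + s$)
$\left(- H{\left(1,a \right)}\right)^{3} = \left(- (-5 + 0 + 1)\right)^{3} = \left(\left(-1\right) \left(-4\right)\right)^{3} = 4^{3} = 64$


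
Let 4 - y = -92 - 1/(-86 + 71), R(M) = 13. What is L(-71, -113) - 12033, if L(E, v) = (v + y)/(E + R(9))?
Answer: -5234227/435 ≈ -12033.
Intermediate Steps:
y = 1439/15 (y = 4 - (-92 - 1/(-86 + 71)) = 4 - (-92 - 1/(-15)) = 4 - (-92 - 1*(-1/15)) = 4 - (-92 + 1/15) = 4 - 1*(-1379/15) = 4 + 1379/15 = 1439/15 ≈ 95.933)
L(E, v) = (1439/15 + v)/(13 + E) (L(E, v) = (v + 1439/15)/(E + 13) = (1439/15 + v)/(13 + E))
L(-71, -113) - 12033 = (1439/15 - 113)/(13 - 71) - 12033 = -256/15/(-58) - 12033 = -1/58*(-256/15) - 12033 = 128/435 - 12033 = -5234227/435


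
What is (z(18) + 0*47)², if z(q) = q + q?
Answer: 1296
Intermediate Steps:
z(q) = 2*q
(z(18) + 0*47)² = (2*18 + 0*47)² = (36 + 0)² = 36² = 1296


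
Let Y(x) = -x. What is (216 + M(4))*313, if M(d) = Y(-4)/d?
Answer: 67921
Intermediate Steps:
M(d) = 4/d (M(d) = (-1*(-4))/d = 4/d)
(216 + M(4))*313 = (216 + 4/4)*313 = (216 + 4*(1/4))*313 = (216 + 1)*313 = 217*313 = 67921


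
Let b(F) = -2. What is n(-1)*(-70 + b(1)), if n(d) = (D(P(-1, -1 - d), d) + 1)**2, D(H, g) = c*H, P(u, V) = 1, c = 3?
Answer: -1152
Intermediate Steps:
D(H, g) = 3*H
n(d) = 16 (n(d) = (3*1 + 1)**2 = (3 + 1)**2 = 4**2 = 16)
n(-1)*(-70 + b(1)) = 16*(-70 - 2) = 16*(-72) = -1152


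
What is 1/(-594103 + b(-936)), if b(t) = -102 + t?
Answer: -1/595141 ≈ -1.6803e-6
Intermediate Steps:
1/(-594103 + b(-936)) = 1/(-594103 + (-102 - 936)) = 1/(-594103 - 1038) = 1/(-595141) = -1/595141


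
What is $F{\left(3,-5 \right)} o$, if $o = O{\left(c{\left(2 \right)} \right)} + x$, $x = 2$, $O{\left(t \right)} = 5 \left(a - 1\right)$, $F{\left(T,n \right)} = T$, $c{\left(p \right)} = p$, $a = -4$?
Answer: $-69$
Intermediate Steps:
$O{\left(t \right)} = -25$ ($O{\left(t \right)} = 5 \left(-4 - 1\right) = 5 \left(-5\right) = -25$)
$o = -23$ ($o = -25 + 2 = -23$)
$F{\left(3,-5 \right)} o = 3 \left(-23\right) = -69$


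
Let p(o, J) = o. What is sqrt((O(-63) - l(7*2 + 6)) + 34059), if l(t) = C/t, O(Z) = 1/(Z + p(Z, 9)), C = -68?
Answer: sqrt(1502151490)/210 ≈ 184.56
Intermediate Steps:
O(Z) = 1/(2*Z) (O(Z) = 1/(Z + Z) = 1/(2*Z))
l(t) = -68/t
sqrt((O(-63) - l(7*2 + 6)) + 34059) = sqrt(((1/2)/(-63) - (-68)/(7*2 + 6)) + 34059) = sqrt(((1/2)*(-1/63) - (-68)/(14 + 6)) + 34059) = sqrt((-1/126 - (-68)/20) + 34059) = sqrt((-1/126 - 1*(-17/5)) + 34059) = sqrt((-1/126 + 17/5) + 34059) = sqrt(2137/630 + 34059) = sqrt(21459307/630) = sqrt(1502151490)/210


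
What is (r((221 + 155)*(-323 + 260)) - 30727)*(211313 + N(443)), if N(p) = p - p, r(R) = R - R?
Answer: -6493014551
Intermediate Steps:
r(R) = 0
N(p) = 0
(r((221 + 155)*(-323 + 260)) - 30727)*(211313 + N(443)) = (0 - 30727)*(211313 + 0) = -30727*211313 = -6493014551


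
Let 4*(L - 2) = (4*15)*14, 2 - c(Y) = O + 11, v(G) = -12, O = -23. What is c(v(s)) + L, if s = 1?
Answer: 226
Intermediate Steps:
c(Y) = 14 (c(Y) = 2 - (-23 + 11) = 2 - 1*(-12) = 2 + 12 = 14)
L = 212 (L = 2 + ((4*15)*14)/4 = 2 + (60*14)/4 = 2 + (¼)*840 = 2 + 210 = 212)
c(v(s)) + L = 14 + 212 = 226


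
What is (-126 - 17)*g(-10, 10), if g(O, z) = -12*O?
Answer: -17160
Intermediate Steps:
(-126 - 17)*g(-10, 10) = (-126 - 17)*(-12*(-10)) = -143*120 = -17160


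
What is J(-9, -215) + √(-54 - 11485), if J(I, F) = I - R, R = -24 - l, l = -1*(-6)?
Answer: 21 + I*√11539 ≈ 21.0 + 107.42*I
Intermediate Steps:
l = 6
R = -30 (R = -24 - 1*6 = -24 - 6 = -30)
J(I, F) = 30 + I (J(I, F) = I - 1*(-30) = I + 30 = 30 + I)
J(-9, -215) + √(-54 - 11485) = (30 - 9) + √(-54 - 11485) = 21 + √(-11539) = 21 + I*√11539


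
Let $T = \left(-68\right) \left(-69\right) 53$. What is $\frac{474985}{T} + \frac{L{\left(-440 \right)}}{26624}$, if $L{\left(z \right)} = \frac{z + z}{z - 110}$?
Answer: $\frac{1975999769}{1034492160} \approx 1.9101$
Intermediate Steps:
$T = 248676$ ($T = 4692 \cdot 53 = 248676$)
$L{\left(z \right)} = \frac{2 z}{-110 + z}$ ($L{\left(z \right)} = \frac{2 z}{z - 110} = \frac{2 z}{-110 + z}$)
$\frac{474985}{T} + \frac{L{\left(-440 \right)}}{26624} = \frac{474985}{248676} + \frac{2 \left(-440\right) \frac{1}{-110 - 440}}{26624} = 474985 \cdot \frac{1}{248676} + 2 \left(-440\right) \frac{1}{-550} \cdot \frac{1}{26624} = \frac{474985}{248676} + 2 \left(-440\right) \left(- \frac{1}{550}\right) \frac{1}{26624} = \frac{474985}{248676} + \frac{8}{5} \cdot \frac{1}{26624} = \frac{474985}{248676} + \frac{1}{16640} = \frac{1975999769}{1034492160}$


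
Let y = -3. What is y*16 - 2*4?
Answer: -56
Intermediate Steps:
y*16 - 2*4 = -3*16 - 2*4 = -48 - 8 = -56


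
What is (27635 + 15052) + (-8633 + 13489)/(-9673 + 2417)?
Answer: 38716502/907 ≈ 42686.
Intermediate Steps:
(27635 + 15052) + (-8633 + 13489)/(-9673 + 2417) = 42687 + 4856/(-7256) = 42687 + 4856*(-1/7256) = 42687 - 607/907 = 38716502/907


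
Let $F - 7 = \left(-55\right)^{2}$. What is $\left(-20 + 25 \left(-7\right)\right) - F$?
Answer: $-3227$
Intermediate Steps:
$F = 3032$ ($F = 7 + \left(-55\right)^{2} = 7 + 3025 = 3032$)
$\left(-20 + 25 \left(-7\right)\right) - F = \left(-20 + 25 \left(-7\right)\right) - 3032 = \left(-20 - 175\right) - 3032 = -195 - 3032 = -3227$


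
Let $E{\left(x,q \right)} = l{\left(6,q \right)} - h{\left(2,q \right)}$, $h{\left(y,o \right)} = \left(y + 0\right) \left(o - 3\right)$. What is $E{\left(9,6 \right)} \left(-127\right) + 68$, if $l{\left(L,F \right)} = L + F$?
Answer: $-694$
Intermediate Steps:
$h{\left(y,o \right)} = y \left(-3 + o\right)$
$l{\left(L,F \right)} = F + L$
$E{\left(x,q \right)} = 12 - q$ ($E{\left(x,q \right)} = \left(q + 6\right) - 2 \left(-3 + q\right) = \left(6 + q\right) - \left(-6 + 2 q\right) = 12 - q$)
$E{\left(9,6 \right)} \left(-127\right) + 68 = \left(12 - 6\right) \left(-127\right) + 68 = 6 \left(-127\right) + 68 = -762 + 68 = -694$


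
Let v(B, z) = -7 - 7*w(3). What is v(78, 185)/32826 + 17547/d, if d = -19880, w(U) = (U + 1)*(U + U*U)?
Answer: -291408331/326290440 ≈ -0.89310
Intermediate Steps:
w(U) = (1 + U)*(U + U²)
v(B, z) = -343 (v(B, z) = -7 - 21*(1 + 3² + 2*3) = -7 - 21*(1 + 9 + 6) = -7 - 21*16 = -7 - 7*48 = -7 - 336 = -343)
v(78, 185)/32826 + 17547/d = -343/32826 + 17547/(-19880) = -343*1/32826 + 17547*(-1/19880) = -343/32826 - 17547/19880 = -291408331/326290440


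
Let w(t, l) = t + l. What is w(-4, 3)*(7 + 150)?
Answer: -157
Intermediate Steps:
w(t, l) = l + t
w(-4, 3)*(7 + 150) = (3 - 4)*(7 + 150) = -1*157 = -157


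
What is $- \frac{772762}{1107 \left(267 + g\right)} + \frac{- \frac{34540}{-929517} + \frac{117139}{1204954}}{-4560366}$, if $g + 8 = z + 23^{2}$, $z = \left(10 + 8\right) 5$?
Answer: $- \frac{219280883663960594420623}{275801824953855014826636} \approx -0.79507$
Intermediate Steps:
$z = 90$ ($z = 18 \cdot 5 = 90$)
$g = 611$ ($g = -8 + \left(90 + 23^{2}\right) = -8 + \left(90 + 529\right) = -8 + 619 = 611$)
$- \frac{772762}{1107 \left(267 + g\right)} + \frac{- \frac{34540}{-929517} + \frac{117139}{1204954}}{-4560366} = - \frac{772762}{1107 \left(267 + 611\right)} + \frac{- \frac{34540}{-929517} + \frac{117139}{1204954}}{-4560366} = - \frac{772762}{1107 \cdot 878} + \left(\left(-34540\right) \left(- \frac{1}{929517}\right) + 117139 \cdot \frac{1}{1204954}\right) \left(- \frac{1}{4560366}\right) = - \frac{772762}{971946} + \left(\frac{34540}{929517} + \frac{117139}{1204954}\right) \left(- \frac{1}{4560366}\right) = \left(-772762\right) \frac{1}{971946} + \frac{150501803023}{1120025227218} \left(- \frac{1}{4560366}\right) = - \frac{386381}{485973} - \frac{150501803023}{5107724965347241788} = - \frac{219280883663960594420623}{275801824953855014826636}$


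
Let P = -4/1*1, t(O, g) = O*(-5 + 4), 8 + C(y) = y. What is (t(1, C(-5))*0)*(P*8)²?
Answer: 0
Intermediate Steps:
C(y) = -8 + y
t(O, g) = -O (t(O, g) = O*(-1) = -O)
P = -4 (P = -4*1*1 = -4*1 = -4)
(t(1, C(-5))*0)*(P*8)² = (-1*1*0)*(-4*8)² = -1*0*(-32)² = 0*1024 = 0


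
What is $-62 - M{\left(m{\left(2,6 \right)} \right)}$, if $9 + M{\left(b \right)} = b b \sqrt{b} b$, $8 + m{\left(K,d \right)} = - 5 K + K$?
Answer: $-53 + 16384 i \approx -53.0 + 16384.0 i$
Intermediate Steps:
$m{\left(K,d \right)} = -8 - 4 K$ ($m{\left(K,d \right)} = -8 + \left(- 5 K + K\right) = -8 - 4 K$)
$M{\left(b \right)} = -9 + b^{\frac{7}{2}}$ ($M{\left(b \right)} = -9 + b b \sqrt{b} b = -9 + b b^{\frac{3}{2}} b = -9 + b^{\frac{5}{2}} b = -9 + b^{\frac{7}{2}}$)
$-62 - M{\left(m{\left(2,6 \right)} \right)} = -62 - \left(-9 + \left(-8 - 8\right)^{\frac{7}{2}}\right) = -62 - \left(-9 + \left(-16\right)^{\frac{7}{2}}\right) = -62 - \left(-9 - 16384 i\right) = -62 + \left(9 + 16384 i\right) = -53 + 16384 i$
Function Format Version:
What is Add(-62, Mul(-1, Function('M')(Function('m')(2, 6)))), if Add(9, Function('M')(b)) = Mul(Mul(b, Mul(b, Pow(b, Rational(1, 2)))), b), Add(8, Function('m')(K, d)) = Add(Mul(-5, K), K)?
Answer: Add(-53, Mul(16384, I)) ≈ Add(-53.000, Mul(16384., I))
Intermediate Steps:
Function('m')(K, d) = Add(-8, Mul(-4, K)) (Function('m')(K, d) = Add(-8, Add(Mul(-5, K), K)) = Add(-8, Mul(-4, K)))
Function('M')(b) = Add(-9, Pow(b, Rational(7, 2))) (Function('M')(b) = Add(-9, Mul(Mul(b, Mul(b, Pow(b, Rational(1, 2)))), b)) = Add(-9, Mul(Mul(b, Pow(b, Rational(3, 2))), b)) = Add(-9, Mul(Pow(b, Rational(5, 2)), b)) = Add(-9, Pow(b, Rational(7, 2))))
Add(-62, Mul(-1, Function('M')(Function('m')(2, 6)))) = Add(-62, Mul(-1, Add(-9, Pow(Add(-8, Mul(-4, 2)), Rational(7, 2))))) = Add(-62, Mul(-1, Add(-9, Pow(Add(-8, -8), Rational(7, 2))))) = Add(-62, Mul(-1, Add(-9, Pow(-16, Rational(7, 2))))) = Add(-62, Mul(-1, Add(-9, Mul(-16384, I)))) = Add(-62, Add(9, Mul(16384, I))) = Add(-53, Mul(16384, I))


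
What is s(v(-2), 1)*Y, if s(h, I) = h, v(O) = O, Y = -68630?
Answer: 137260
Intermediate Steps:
s(v(-2), 1)*Y = -2*(-68630) = 137260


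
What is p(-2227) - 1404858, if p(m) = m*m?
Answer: 3554671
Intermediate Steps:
p(m) = m²
p(-2227) - 1404858 = (-2227)² - 1404858 = 4959529 - 1404858 = 3554671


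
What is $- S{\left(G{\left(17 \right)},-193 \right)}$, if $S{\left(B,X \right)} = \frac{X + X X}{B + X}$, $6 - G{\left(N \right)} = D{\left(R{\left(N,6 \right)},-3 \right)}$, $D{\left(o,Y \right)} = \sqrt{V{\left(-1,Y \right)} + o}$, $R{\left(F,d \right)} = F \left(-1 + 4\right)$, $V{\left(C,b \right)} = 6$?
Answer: $\frac{216546}{1091} - \frac{1158 \sqrt{57}}{1091} \approx 190.47$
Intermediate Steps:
$R{\left(F,d \right)} = 3 F$ ($R{\left(F,d \right)} = F 3 = 3 F$)
$D{\left(o,Y \right)} = \sqrt{6 + o}$
$G{\left(N \right)} = 6 - \sqrt{6 + 3 N}$
$S{\left(B,X \right)} = \frac{X + X^{2}}{B + X}$
$- S{\left(G{\left(17 \right)},-193 \right)} = - \frac{\left(-193\right) \left(1 - 193\right)}{\left(6 - \sqrt{6 + 3 \cdot 17}\right) - 193} = - \frac{\left(-193\right) \left(-192\right)}{\left(6 - \sqrt{6 + 51}\right) - 193} = - \frac{\left(-193\right) \left(-192\right)}{\left(6 - \sqrt{57}\right) - 193} = - \frac{\left(-193\right) \left(-192\right)}{-187 - \sqrt{57}} = - \frac{37056}{-187 - \sqrt{57}}$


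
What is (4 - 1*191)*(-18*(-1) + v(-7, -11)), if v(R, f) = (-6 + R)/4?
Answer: -11033/4 ≈ -2758.3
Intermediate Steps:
v(R, f) = -3/2 + R/4 (v(R, f) = (-6 + R)*(¼) = -3/2 + R/4)
(4 - 1*191)*(-18*(-1) + v(-7, -11)) = (4 - 1*191)*(-18*(-1) + (-3/2 + (¼)*(-7))) = (4 - 191)*(18 + (-3/2 - 7/4)) = -187*(18 - 13/4) = -187*59/4 = -11033/4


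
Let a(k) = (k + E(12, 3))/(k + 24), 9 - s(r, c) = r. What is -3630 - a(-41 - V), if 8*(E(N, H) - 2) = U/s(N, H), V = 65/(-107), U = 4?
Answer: -38226875/10524 ≈ -3632.4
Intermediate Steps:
s(r, c) = 9 - r
V = -65/107 (V = 65*(-1/107) = -65/107 ≈ -0.60748)
E(N, H) = 2 + 1/(2*(9 - N)) (E(N, H) = 2 + (4/(9 - N))/8 = 2 + 1/(2*(9 - N)))
a(k) = (11/6 + k)/(24 + k) (a(k) = (k + (-37 + 4*12)/(2*(-9 + 12)))/(k + 24) = (k + (1/2)*(-37 + 48)/3)/(24 + k) = (k + (1/2)*(1/3)*11)/(24 + k) = (k + 11/6)/(24 + k) = (11/6 + k)/(24 + k))
-3630 - a(-41 - V) = -3630 - (11/6 + (-41 - 1*(-65/107)))/(24 + (-41 - 1*(-65/107))) = -3630 - (11/6 + (-41 + 65/107))/(24 + (-41 + 65/107)) = -3630 - (11/6 - 4322/107)/(24 - 4322/107) = -3630 - (-24755)/((-1754/107)*642) = -3630 - (-107)*(-24755)/(1754*642) = -3630 - 1*24755/10524 = -3630 - 24755/10524 = -38226875/10524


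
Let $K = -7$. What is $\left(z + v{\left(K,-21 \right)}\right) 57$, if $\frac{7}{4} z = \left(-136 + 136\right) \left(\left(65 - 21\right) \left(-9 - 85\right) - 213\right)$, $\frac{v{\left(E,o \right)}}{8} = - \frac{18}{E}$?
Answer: $\frac{8208}{7} \approx 1172.6$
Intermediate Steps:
$v{\left(E,o \right)} = - \frac{144}{E}$ ($v{\left(E,o \right)} = 8 \left(- \frac{18}{E}\right) = - \frac{144}{E}$)
$z = 0$ ($z = \frac{4 \left(-136 + 136\right) \left(\left(65 - 21\right) \left(-9 - 85\right) - 213\right)}{7} = \frac{4 \cdot 0 \left(44 \left(-94\right) - 213\right)}{7} = \frac{4 \cdot 0 \left(-4136 - 213\right)}{7} = \frac{4 \cdot 0 \left(-4349\right)}{7} = \frac{4}{7} \cdot 0 = 0$)
$\left(z + v{\left(K,-21 \right)}\right) 57 = \left(0 - \frac{144}{-7}\right) 57 = \left(0 - - \frac{144}{7}\right) 57 = \left(0 + \frac{144}{7}\right) 57 = \frac{144}{7} \cdot 57 = \frac{8208}{7}$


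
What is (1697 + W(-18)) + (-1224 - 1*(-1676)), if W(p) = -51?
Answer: 2098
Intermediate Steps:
(1697 + W(-18)) + (-1224 - 1*(-1676)) = (1697 - 51) + (-1224 - 1*(-1676)) = 1646 + (-1224 + 1676) = 1646 + 452 = 2098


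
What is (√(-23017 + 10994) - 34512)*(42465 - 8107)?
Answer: -1185763296 + 34358*I*√12023 ≈ -1.1858e+9 + 3.7673e+6*I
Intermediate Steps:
(√(-23017 + 10994) - 34512)*(42465 - 8107) = (√(-12023) - 34512)*34358 = (I*√12023 - 34512)*34358 = (-34512 + I*√12023)*34358 = -1185763296 + 34358*I*√12023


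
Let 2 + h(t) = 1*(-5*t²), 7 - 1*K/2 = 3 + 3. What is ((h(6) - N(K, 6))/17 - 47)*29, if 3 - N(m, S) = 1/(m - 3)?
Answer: -28565/17 ≈ -1680.3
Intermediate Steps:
K = 2 (K = 14 - 2*(3 + 3) = 14 - 2*6 = 14 - 12 = 2)
N(m, S) = 3 - 1/(-3 + m) (N(m, S) = 3 - 1/(m - 3) = 3 - 1/(-3 + m))
h(t) = -2 - 5*t² (h(t) = -2 + 1*(-5*t²) = -2 - 5*t²)
((h(6) - N(K, 6))/17 - 47)*29 = (((-2 - 5*6²) - (-10 + 3*2)/(-3 + 2))/17 - 47)*29 = (((-2 - 5*36) - (-10 + 6)/(-1))*(1/17) - 47)*29 = (((-2 - 180) - (-1)*(-4))*(1/17) - 47)*29 = ((-182 - 1*4)*(1/17) - 47)*29 = ((-182 - 4)*(1/17) - 47)*29 = (-186*1/17 - 47)*29 = (-186/17 - 47)*29 = -985/17*29 = -28565/17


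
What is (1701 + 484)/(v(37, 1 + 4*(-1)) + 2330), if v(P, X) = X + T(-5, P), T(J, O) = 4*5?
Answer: 2185/2347 ≈ 0.93098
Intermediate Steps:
T(J, O) = 20
v(P, X) = 20 + X (v(P, X) = X + 20 = 20 + X)
(1701 + 484)/(v(37, 1 + 4*(-1)) + 2330) = (1701 + 484)/((20 + (1 + 4*(-1))) + 2330) = 2185/((20 + (1 - 4)) + 2330) = 2185/((20 - 3) + 2330) = 2185/(17 + 2330) = 2185/2347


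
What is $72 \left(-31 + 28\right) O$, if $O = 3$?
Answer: $-648$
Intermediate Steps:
$72 \left(-31 + 28\right) O = 72 \left(-31 + 28\right) 3 = 72 \left(-3\right) 3 = \left(-216\right) 3 = -648$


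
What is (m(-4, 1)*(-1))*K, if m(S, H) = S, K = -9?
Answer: -36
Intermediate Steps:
(m(-4, 1)*(-1))*K = -4*(-1)*(-9) = 4*(-9) = -36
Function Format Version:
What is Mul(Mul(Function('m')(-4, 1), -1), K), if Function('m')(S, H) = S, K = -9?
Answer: -36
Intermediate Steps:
Mul(Mul(Function('m')(-4, 1), -1), K) = Mul(Mul(-4, -1), -9) = Mul(4, -9) = -36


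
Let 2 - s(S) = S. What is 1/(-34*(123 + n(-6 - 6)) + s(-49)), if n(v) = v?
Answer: -1/3723 ≈ -0.00026860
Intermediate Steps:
s(S) = 2 - S
1/(-34*(123 + n(-6 - 6)) + s(-49)) = 1/(-34*(123 + (-6 - 6)) + (2 - 1*(-49))) = 1/(-34*(123 - 12) + (2 + 49)) = 1/(-34*111 + 51) = 1/(-3774 + 51) = 1/(-3723) = -1/3723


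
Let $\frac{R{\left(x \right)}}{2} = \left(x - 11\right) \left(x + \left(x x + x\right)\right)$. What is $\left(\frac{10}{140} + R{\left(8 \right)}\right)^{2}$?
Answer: $\frac{45144961}{196} \approx 2.3033 \cdot 10^{5}$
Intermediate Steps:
$R{\left(x \right)} = 2 \left(-11 + x\right) \left(x^{2} + 2 x\right)$ ($R{\left(x \right)} = 2 \left(x - 11\right) \left(x + \left(x x + x\right)\right) = 2 \left(-11 + x\right) \left(x + \left(x^{2} + x\right)\right) = 2 \left(-11 + x\right) \left(x + \left(x + x^{2}\right)\right) = 2 \left(-11 + x\right) \left(x^{2} + 2 x\right)$)
$\left(\frac{10}{140} + R{\left(8 \right)}\right)^{2} = \left(\frac{10}{140} + 2 \cdot 8 \left(-22 + 8^{2} - 72\right)\right)^{2} = \left(10 \cdot \frac{1}{140} + 2 \cdot 8 \left(-22 + 64 - 72\right)\right)^{2} = \left(\frac{1}{14} + 2 \cdot 8 \left(-30\right)\right)^{2} = \left(\frac{1}{14} - 480\right)^{2} = \left(- \frac{6719}{14}\right)^{2} = \frac{45144961}{196}$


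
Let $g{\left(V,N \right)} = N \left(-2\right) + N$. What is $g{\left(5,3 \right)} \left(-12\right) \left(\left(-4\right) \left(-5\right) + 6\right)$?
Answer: $936$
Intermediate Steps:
$g{\left(V,N \right)} = - N$ ($g{\left(V,N \right)} = - 2 N + N = - N$)
$g{\left(5,3 \right)} \left(-12\right) \left(\left(-4\right) \left(-5\right) + 6\right) = \left(-1\right) 3 \left(-12\right) \left(\left(-4\right) \left(-5\right) + 6\right) = \left(-3\right) \left(-12\right) \left(20 + 6\right) = 36 \cdot 26 = 936$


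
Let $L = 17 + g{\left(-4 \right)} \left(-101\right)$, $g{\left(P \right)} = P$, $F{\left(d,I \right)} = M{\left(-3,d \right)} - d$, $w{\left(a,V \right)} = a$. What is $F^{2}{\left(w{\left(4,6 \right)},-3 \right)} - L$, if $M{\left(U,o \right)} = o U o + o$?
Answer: $1883$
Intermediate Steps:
$M{\left(U,o \right)} = o + U o^{2}$ ($M{\left(U,o \right)} = U o o + o = U o^{2} + o = o + U o^{2}$)
$F{\left(d,I \right)} = - d + d \left(1 - 3 d\right)$ ($F{\left(d,I \right)} = d \left(1 - 3 d\right) - d = - d + d \left(1 - 3 d\right)$)
$L = 421$ ($L = 17 - -404 = 17 + 404 = 421$)
$F^{2}{\left(w{\left(4,6 \right)},-3 \right)} - L = \left(- 3 \cdot 4^{2}\right)^{2} - 421 = \left(\left(-3\right) 16\right)^{2} - 421 = \left(-48\right)^{2} - 421 = 2304 - 421 = 1883$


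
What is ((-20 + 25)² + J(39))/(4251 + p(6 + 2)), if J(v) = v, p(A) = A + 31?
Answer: 32/2145 ≈ 0.014918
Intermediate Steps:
p(A) = 31 + A
((-20 + 25)² + J(39))/(4251 + p(6 + 2)) = ((-20 + 25)² + 39)/(4251 + (31 + (6 + 2))) = (5² + 39)/(4251 + (31 + 8)) = (25 + 39)/(4251 + 39) = 64/4290 = 64*(1/4290) = 32/2145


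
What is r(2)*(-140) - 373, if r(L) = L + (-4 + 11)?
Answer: -1633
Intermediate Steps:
r(L) = 7 + L (r(L) = L + 7 = 7 + L)
r(2)*(-140) - 373 = (7 + 2)*(-140) - 373 = 9*(-140) - 373 = -1260 - 373 = -1633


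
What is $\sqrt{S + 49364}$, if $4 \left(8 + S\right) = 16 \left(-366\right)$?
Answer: $2 \sqrt{11973} \approx 218.84$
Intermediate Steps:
$S = -1472$ ($S = -8 + \frac{16 \left(-366\right)}{4} = -8 + \frac{1}{4} \left(-5856\right) = -8 - 1464 = -1472$)
$\sqrt{S + 49364} = \sqrt{-1472 + 49364} = \sqrt{47892} = 2 \sqrt{11973}$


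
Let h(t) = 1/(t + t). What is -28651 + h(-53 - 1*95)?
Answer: -8480697/296 ≈ -28651.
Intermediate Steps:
h(t) = 1/(2*t)
-28651 + h(-53 - 1*95) = -28651 + 1/(2*(-53 - 1*95)) = -28651 + 1/(2*(-53 - 95)) = -28651 + (1/2)/(-148) = -28651 + (1/2)*(-1/148) = -28651 - 1/296 = -8480697/296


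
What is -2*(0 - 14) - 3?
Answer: 25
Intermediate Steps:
-2*(0 - 14) - 3 = -2*(-14) - 3 = 28 - 3 = 25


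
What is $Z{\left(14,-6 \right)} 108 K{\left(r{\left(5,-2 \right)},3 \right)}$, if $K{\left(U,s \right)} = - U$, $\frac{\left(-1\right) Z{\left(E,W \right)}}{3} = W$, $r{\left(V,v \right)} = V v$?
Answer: $19440$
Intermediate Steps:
$Z{\left(E,W \right)} = - 3 W$
$Z{\left(14,-6 \right)} 108 K{\left(r{\left(5,-2 \right)},3 \right)} = \left(-3\right) \left(-6\right) 108 \left(- 5 \left(-2\right)\right) = 18 \cdot 108 \left(\left(-1\right) \left(-10\right)\right) = 1944 \cdot 10 = 19440$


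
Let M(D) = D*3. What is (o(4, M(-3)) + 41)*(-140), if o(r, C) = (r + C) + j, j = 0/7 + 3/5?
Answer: -5124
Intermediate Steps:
M(D) = 3*D
j = ⅗ (j = 0*(⅐) + 3*(⅕) = 0 + ⅗ = ⅗ ≈ 0.60000)
o(r, C) = ⅗ + C + r (o(r, C) = (r + C) + ⅗ = (C + r) + ⅗ = ⅗ + C + r)
(o(4, M(-3)) + 41)*(-140) = ((⅗ + 3*(-3) + 4) + 41)*(-140) = ((⅗ - 9 + 4) + 41)*(-140) = (-22/5 + 41)*(-140) = (183/5)*(-140) = -5124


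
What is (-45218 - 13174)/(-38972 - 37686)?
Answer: 29196/38329 ≈ 0.76172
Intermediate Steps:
(-45218 - 13174)/(-38972 - 37686) = -58392/(-76658) = -58392*(-1/76658) = 29196/38329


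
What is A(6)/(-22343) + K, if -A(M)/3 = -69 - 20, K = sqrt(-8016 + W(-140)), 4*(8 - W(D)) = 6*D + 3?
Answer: -267/22343 + I*sqrt(31195)/2 ≈ -0.01195 + 88.311*I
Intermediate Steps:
W(D) = 29/4 - 3*D/2 (W(D) = 8 - (6*D + 3)/4 = 8 - (3 + 6*D)/4 = 8 + (-3/4 - 3*D/2) = 29/4 - 3*D/2)
K = I*sqrt(31195)/2 (K = sqrt(-8016 + (29/4 - 3/2*(-140))) = sqrt(-8016 + (29/4 + 210)) = sqrt(-8016 + 869/4) = sqrt(-31195/4) = I*sqrt(31195)/2 ≈ 88.311*I)
A(M) = 267 (A(M) = -3*(-69 - 20) = -3*(-89) = 267)
A(6)/(-22343) + K = 267/(-22343) + I*sqrt(31195)/2 = 267*(-1/22343) + I*sqrt(31195)/2 = -267/22343 + I*sqrt(31195)/2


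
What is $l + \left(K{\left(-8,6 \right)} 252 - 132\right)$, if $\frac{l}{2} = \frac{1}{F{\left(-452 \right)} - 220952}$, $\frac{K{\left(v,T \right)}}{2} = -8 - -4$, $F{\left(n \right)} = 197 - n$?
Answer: $- \frac{473210846}{220303} \approx -2148.0$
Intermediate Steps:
$K{\left(v,T \right)} = -8$ ($K{\left(v,T \right)} = 2 \left(-8 - -4\right) = 2 \left(-8 + 4\right) = 2 \left(-4\right) = -8$)
$l = - \frac{2}{220303}$ ($l = \frac{2}{\left(197 - -452\right) - 220952} = \frac{2}{\left(197 + 452\right) - 220952} = \frac{2}{649 - 220952} = \frac{2}{-220303} = 2 \left(- \frac{1}{220303}\right) = - \frac{2}{220303} \approx -9.0784 \cdot 10^{-6}$)
$l + \left(K{\left(-8,6 \right)} 252 - 132\right) = - \frac{2}{220303} - 2148 = - \frac{473210846}{220303}$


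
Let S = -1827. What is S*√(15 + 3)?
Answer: -5481*√2 ≈ -7751.3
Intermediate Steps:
S*√(15 + 3) = -1827*√(15 + 3) = -5481*√2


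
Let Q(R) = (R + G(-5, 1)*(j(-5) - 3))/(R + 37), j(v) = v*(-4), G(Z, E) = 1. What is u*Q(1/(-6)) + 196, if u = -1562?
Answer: -114446/221 ≈ -517.86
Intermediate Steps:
j(v) = -4*v
Q(R) = (17 + R)/(37 + R) (Q(R) = (R + 1*(-4*(-5) - 3))/(R + 37) = (R + 1*(20 - 3))/(37 + R) = (R + 1*17)/(37 + R) = (R + 17)/(37 + R) = (17 + R)/(37 + R))
u*Q(1/(-6)) + 196 = -1562*(17 + 1/(-6))/(37 + 1/(-6)) + 196 = -1562*(17 - 1/6)/(37 - 1/6) + 196 = -1562*101/(221/6*6) + 196 = -9372*101/(221*6) + 196 = -1562*101/221 + 196 = -157762/221 + 196 = -114446/221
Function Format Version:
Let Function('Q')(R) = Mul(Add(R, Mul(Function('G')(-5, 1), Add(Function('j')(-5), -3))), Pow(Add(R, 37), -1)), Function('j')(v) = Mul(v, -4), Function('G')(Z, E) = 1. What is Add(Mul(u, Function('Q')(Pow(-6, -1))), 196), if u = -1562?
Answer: Rational(-114446, 221) ≈ -517.86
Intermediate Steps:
Function('j')(v) = Mul(-4, v)
Function('Q')(R) = Mul(Pow(Add(37, R), -1), Add(17, R)) (Function('Q')(R) = Mul(Add(R, Mul(1, Add(Mul(-4, -5), -3))), Pow(Add(R, 37), -1)) = Mul(Add(R, Mul(1, Add(20, -3))), Pow(Add(37, R), -1)) = Mul(Add(R, Mul(1, 17)), Pow(Add(37, R), -1)) = Mul(Add(R, 17), Pow(Add(37, R), -1)) = Mul(Add(17, R), Pow(Add(37, R), -1)) = Mul(Pow(Add(37, R), -1), Add(17, R)))
Add(Mul(u, Function('Q')(Pow(-6, -1))), 196) = Add(Mul(-1562, Mul(Pow(Add(37, Pow(-6, -1)), -1), Add(17, Pow(-6, -1)))), 196) = Add(Mul(-1562, Mul(Pow(Add(37, Rational(-1, 6)), -1), Add(17, Rational(-1, 6)))), 196) = Add(Mul(-1562, Mul(Pow(Rational(221, 6), -1), Rational(101, 6))), 196) = Add(Mul(-1562, Mul(Rational(6, 221), Rational(101, 6))), 196) = Add(Mul(-1562, Rational(101, 221)), 196) = Add(Rational(-157762, 221), 196) = Rational(-114446, 221)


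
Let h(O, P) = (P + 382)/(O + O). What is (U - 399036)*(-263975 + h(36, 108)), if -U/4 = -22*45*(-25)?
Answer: 394396991065/3 ≈ 1.3147e+11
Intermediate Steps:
U = -99000 (U = -4*(-22*45)*(-25) = -(-3960)*(-25) = -4*24750 = -99000)
h(O, P) = (382 + P)/(2*O) (h(O, P) = (382 + P)/((2*O)) = (382 + P)*(1/(2*O)) = (382 + P)/(2*O))
(U - 399036)*(-263975 + h(36, 108)) = (-99000 - 399036)*(-263975 + (½)*(382 + 108)/36) = -498036*(-263975 + (½)*(1/36)*490) = -498036*(-263975 + 245/36) = -498036*(-9502855/36) = 394396991065/3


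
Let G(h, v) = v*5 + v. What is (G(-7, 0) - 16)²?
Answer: 256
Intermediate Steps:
G(h, v) = 6*v (G(h, v) = 5*v + v = 6*v)
(G(-7, 0) - 16)² = (6*0 - 16)² = (0 - 16)² = (-16)² = 256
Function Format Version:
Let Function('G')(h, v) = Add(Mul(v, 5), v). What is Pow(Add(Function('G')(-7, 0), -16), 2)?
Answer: 256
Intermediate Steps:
Function('G')(h, v) = Mul(6, v) (Function('G')(h, v) = Add(Mul(5, v), v) = Mul(6, v))
Pow(Add(Function('G')(-7, 0), -16), 2) = Pow(Add(Mul(6, 0), -16), 2) = Pow(Add(0, -16), 2) = Pow(-16, 2) = 256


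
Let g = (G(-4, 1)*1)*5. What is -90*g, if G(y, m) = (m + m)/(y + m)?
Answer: 300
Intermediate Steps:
G(y, m) = 2*m/(m + y) (G(y, m) = (2*m)/(m + y) = 2*m/(m + y))
g = -10/3 (g = ((2*1/(1 - 4))*1)*5 = ((2*1/(-3))*1)*5 = ((2*1*(-⅓))*1)*5 = -⅔*1*5 = -⅔*5 = -10/3 ≈ -3.3333)
-90*g = -90*(-10/3) = 300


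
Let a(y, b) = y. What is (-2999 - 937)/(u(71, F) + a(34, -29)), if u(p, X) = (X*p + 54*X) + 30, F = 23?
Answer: -3936/2939 ≈ -1.3392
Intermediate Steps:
u(p, X) = 30 + 54*X + X*p (u(p, X) = (54*X + X*p) + 30 = 30 + 54*X + X*p)
(-2999 - 937)/(u(71, F) + a(34, -29)) = (-2999 - 937)/((30 + 54*23 + 23*71) + 34) = -3936/((30 + 1242 + 1633) + 34) = -3936/(2905 + 34) = -3936/2939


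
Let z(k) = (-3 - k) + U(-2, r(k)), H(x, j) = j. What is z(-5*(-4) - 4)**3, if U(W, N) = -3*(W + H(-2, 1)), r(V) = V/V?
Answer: -4096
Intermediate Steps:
r(V) = 1
U(W, N) = -3 - 3*W (U(W, N) = -3*(W + 1) = -3*(1 + W) = -3 - 3*W)
z(k) = -k (z(k) = (-3 - k) + (-3 - 3*(-2)) = (-3 - k) + (-3 + 6) = (-3 - k) + 3 = -k)
z(-5*(-4) - 4)**3 = (-(-5*(-4) - 4))**3 = (-(20 - 4))**3 = (-1*16)**3 = (-16)**3 = -4096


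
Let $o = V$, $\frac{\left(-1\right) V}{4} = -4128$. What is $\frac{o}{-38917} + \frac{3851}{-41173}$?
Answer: $- \frac{829717943}{1602329641} \approx -0.51782$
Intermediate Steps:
$V = 16512$ ($V = \left(-4\right) \left(-4128\right) = 16512$)
$o = 16512$
$\frac{o}{-38917} + \frac{3851}{-41173} = \frac{16512}{-38917} + \frac{3851}{-41173} = 16512 \left(- \frac{1}{38917}\right) + 3851 \left(- \frac{1}{41173}\right) = - \frac{16512}{38917} - \frac{3851}{41173} = - \frac{829717943}{1602329641}$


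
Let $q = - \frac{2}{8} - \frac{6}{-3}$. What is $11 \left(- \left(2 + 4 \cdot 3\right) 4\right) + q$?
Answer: $- \frac{2457}{4} \approx -614.25$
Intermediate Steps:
$q = \frac{7}{4}$ ($q = \left(-2\right) \frac{1}{8} - -2 = - \frac{1}{4} + 2 = \frac{7}{4} \approx 1.75$)
$11 \left(- \left(2 + 4 \cdot 3\right) 4\right) + q = 11 \left(- \left(2 + 4 \cdot 3\right) 4\right) + \frac{7}{4} = 11 \left(- \left(2 + 12\right) 4\right) + \frac{7}{4} = 11 \left(- 14 \cdot 4\right) + \frac{7}{4} = 11 \left(\left(-1\right) 56\right) + \frac{7}{4} = 11 \left(-56\right) + \frac{7}{4} = -616 + \frac{7}{4} = - \frac{2457}{4}$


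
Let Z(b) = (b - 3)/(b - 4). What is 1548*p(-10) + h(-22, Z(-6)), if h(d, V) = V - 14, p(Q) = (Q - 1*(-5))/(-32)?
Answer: 9151/40 ≈ 228.77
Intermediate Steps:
p(Q) = -5/32 - Q/32 (p(Q) = (Q + 5)*(-1/32) = (5 + Q)*(-1/32) = -5/32 - Q/32)
Z(b) = (-3 + b)/(-4 + b)
h(d, V) = -14 + V
1548*p(-10) + h(-22, Z(-6)) = 1548*(-5/32 - 1/32*(-10)) + (-14 + (-3 - 6)/(-4 - 6)) = 1548*(-5/32 + 5/16) + (-14 - 9/(-10)) = 1548*(5/32) + (-14 - 1/10*(-9)) = 1935/8 + (-14 + 9/10) = 1935/8 - 131/10 = 9151/40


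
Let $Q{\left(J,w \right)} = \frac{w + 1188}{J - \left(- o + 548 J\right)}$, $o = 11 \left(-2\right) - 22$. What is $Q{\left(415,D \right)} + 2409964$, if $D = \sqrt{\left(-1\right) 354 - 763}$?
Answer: $\frac{182393305016}{75683} - \frac{i \sqrt{1117}}{227049} \approx 2.41 \cdot 10^{6} - 0.0001472 i$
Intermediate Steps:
$o = -44$ ($o = -22 - 22 = -44$)
$D = i \sqrt{1117}$ ($D = \sqrt{-354 - 763} = \sqrt{-1117} = i \sqrt{1117} \approx 33.422 i$)
$Q{\left(J,w \right)} = \frac{1188 + w}{-44 - 547 J}$ ($Q{\left(J,w \right)} = \frac{w + 1188}{J - \left(44 + 548 J\right)} = \frac{1188 + w}{J - \left(44 + 548 J\right)} = \frac{1188 + w}{-44 - 547 J}$)
$Q{\left(415,D \right)} + 2409964 = \frac{-1188 - i \sqrt{1117}}{44 + 547 \cdot 415} + 2409964 = \frac{-1188 - i \sqrt{1117}}{44 + 227005} + 2409964 = \frac{-1188 - i \sqrt{1117}}{227049} + 2409964 = \left(- \frac{396}{75683} - \frac{i \sqrt{1117}}{227049}\right) + 2409964 = \frac{182393305016}{75683} - \frac{i \sqrt{1117}}{227049}$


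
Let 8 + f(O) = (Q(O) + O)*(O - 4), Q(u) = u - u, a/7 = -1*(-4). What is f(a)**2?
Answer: 440896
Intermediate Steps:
a = 28 (a = 7*(-1*(-4)) = 7*4 = 28)
Q(u) = 0
f(O) = -8 + O*(-4 + O) (f(O) = -8 + (0 + O)*(O - 4) = -8 + O*(-4 + O))
f(a)**2 = (-8 + 28**2 - 4*28)**2 = (-8 + 784 - 112)**2 = 664**2 = 440896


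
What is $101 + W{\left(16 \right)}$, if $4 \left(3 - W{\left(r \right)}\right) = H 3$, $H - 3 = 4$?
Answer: $\frac{395}{4} \approx 98.75$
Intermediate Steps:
$H = 7$ ($H = 3 + 4 = 7$)
$W{\left(r \right)} = - \frac{9}{4}$ ($W{\left(r \right)} = 3 - \frac{7 \cdot 3}{4} = 3 - \frac{21}{4} = - \frac{9}{4}$)
$101 + W{\left(16 \right)} = 101 - \frac{9}{4} = \frac{395}{4}$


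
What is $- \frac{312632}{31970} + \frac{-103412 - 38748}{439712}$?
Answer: $- \frac{4437903037}{439299770} \approx -10.102$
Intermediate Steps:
$- \frac{312632}{31970} + \frac{-103412 - 38748}{439712} = \left(-312632\right) \frac{1}{31970} - \frac{8885}{27482} = - \frac{156316}{15985} - \frac{8885}{27482} = - \frac{4437903037}{439299770}$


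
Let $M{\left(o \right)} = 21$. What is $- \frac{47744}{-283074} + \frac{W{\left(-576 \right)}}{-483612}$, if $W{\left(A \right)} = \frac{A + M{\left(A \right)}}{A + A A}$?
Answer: $\frac{84969624232663}{503784578499840} \approx 0.16866$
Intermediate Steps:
$W{\left(A \right)} = \frac{21 + A}{A + A^{2}}$ ($W{\left(A \right)} = \frac{A + 21}{A + A A} = \frac{21 + A}{A + A^{2}}$)
$- \frac{47744}{-283074} + \frac{W{\left(-576 \right)}}{-483612} = - \frac{47744}{-283074} + \frac{\frac{1}{-576} \frac{1}{1 - 576} \left(21 - 576\right)}{-483612} = \left(-47744\right) \left(- \frac{1}{283074}\right) + \left(- \frac{1}{576}\right) \frac{1}{-575} \left(-555\right) \left(- \frac{1}{483612}\right) = \frac{23872}{141537} + \left(- \frac{1}{576}\right) \left(- \frac{1}{575}\right) \left(-555\right) \left(- \frac{1}{483612}\right) = \frac{23872}{141537} - - \frac{37}{10678152960} = \frac{23872}{141537} + \frac{37}{10678152960} = \frac{84969624232663}{503784578499840}$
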